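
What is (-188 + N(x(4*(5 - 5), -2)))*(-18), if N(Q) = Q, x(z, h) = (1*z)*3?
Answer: 3384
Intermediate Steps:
x(z, h) = 3*z (x(z, h) = z*3 = 3*z)
(-188 + N(x(4*(5 - 5), -2)))*(-18) = (-188 + 3*(4*(5 - 5)))*(-18) = (-188 + 3*(4*0))*(-18) = (-188 + 3*0)*(-18) = (-188 + 0)*(-18) = -188*(-18) = 3384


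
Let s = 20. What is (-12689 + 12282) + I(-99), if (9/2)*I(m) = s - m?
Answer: -3425/9 ≈ -380.56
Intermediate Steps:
I(m) = 40/9 - 2*m/9 (I(m) = 2*(20 - m)/9 = 40/9 - 2*m/9)
(-12689 + 12282) + I(-99) = (-12689 + 12282) + (40/9 - 2/9*(-99)) = -407 + (40/9 + 22) = -407 + 238/9 = -3425/9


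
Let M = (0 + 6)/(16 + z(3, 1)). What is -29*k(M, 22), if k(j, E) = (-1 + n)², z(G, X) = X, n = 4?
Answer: -261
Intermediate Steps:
M = 6/17 (M = (0 + 6)/(16 + 1) = 6/17 ≈ 0.35294)
k(j, E) = 9 (k(j, E) = (-1 + 4)² = 3² = 9)
-29*k(M, 22) = -29*9 = -261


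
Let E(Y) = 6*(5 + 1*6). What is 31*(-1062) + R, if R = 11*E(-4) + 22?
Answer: -32174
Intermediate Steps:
E(Y) = 66 (E(Y) = 6*(5 + 6) = 6*11 = 66)
R = 748 (R = 11*66 + 22 = 726 + 22 = 748)
31*(-1062) + R = 31*(-1062) + 748 = -32922 + 748 = -32174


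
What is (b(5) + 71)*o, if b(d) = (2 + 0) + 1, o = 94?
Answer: 6956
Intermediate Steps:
b(d) = 3 (b(d) = 2 + 1 = 3)
(b(5) + 71)*o = (3 + 71)*94 = 74*94 = 6956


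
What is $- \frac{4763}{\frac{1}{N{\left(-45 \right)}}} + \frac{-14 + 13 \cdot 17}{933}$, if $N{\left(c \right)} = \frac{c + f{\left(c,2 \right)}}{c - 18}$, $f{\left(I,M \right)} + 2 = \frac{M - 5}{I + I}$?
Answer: $- \frac{2087011427}{587790} \approx -3550.6$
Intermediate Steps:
$f{\left(I,M \right)} = -2 + \frac{-5 + M}{2 I}$ ($f{\left(I,M \right)} = -2 + \frac{M - 5}{I + I} = -2 + \frac{-5 + M}{2 I}$)
$N{\left(c \right)} = \frac{c + \frac{-3 - 4 c}{2 c}}{-18 + c}$ ($N{\left(c \right)} = \frac{c + \frac{-5 + 2 - 4 c}{2 c}}{c - 18} = \frac{c + \frac{-3 - 4 c}{2 c}}{-18 + c}$)
$- \frac{4763}{\frac{1}{N{\left(-45 \right)}}} + \frac{-14 + 13 \cdot 17}{933} = - \frac{4763}{\frac{1}{\frac{1}{-45} \frac{1}{-18 - 45} \left(- \frac{3}{2} + \left(-45\right)^{2} - -90\right)}} + \frac{-14 + 13 \cdot 17}{933} = - \frac{4763}{\frac{1}{\left(- \frac{1}{45}\right) \frac{1}{-63} \left(- \frac{3}{2} + 2025 + 90\right)}} + \left(-14 + 221\right) \frac{1}{933} = - \frac{4763}{\frac{1}{\left(- \frac{1}{45}\right) \left(- \frac{1}{63}\right) \frac{4227}{2}}} + 207 \cdot \frac{1}{933} = - \frac{4763}{\frac{1}{\frac{1409}{1890}}} + \frac{69}{311} = - \frac{4763}{\frac{1890}{1409}} + \frac{69}{311} = \left(-4763\right) \frac{1409}{1890} + \frac{69}{311} = - \frac{6711067}{1890} + \frac{69}{311} = - \frac{2087011427}{587790}$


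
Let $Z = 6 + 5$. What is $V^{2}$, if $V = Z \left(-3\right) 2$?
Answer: $4356$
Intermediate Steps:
$Z = 11$
$V = -66$ ($V = 11 \left(-3\right) 2 = \left(-33\right) 2 = -66$)
$V^{2} = \left(-66\right)^{2} = 4356$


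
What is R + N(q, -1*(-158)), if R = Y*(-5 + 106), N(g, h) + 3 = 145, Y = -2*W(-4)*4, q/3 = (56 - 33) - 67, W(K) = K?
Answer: 3374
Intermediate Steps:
q = -132 (q = 3*((56 - 33) - 67) = 3*(23 - 67) = 3*(-44) = -132)
Y = 32 (Y = -2*(-4)*4 = 8*4 = 32)
N(g, h) = 142 (N(g, h) = -3 + 145 = 142)
R = 3232 (R = 32*(-5 + 106) = 32*101 = 3232)
R + N(q, -1*(-158)) = 3232 + 142 = 3374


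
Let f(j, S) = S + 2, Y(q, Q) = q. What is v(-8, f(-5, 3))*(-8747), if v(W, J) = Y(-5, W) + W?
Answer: 113711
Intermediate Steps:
f(j, S) = 2 + S
v(W, J) = -5 + W
v(-8, f(-5, 3))*(-8747) = (-5 - 8)*(-8747) = -13*(-8747) = 113711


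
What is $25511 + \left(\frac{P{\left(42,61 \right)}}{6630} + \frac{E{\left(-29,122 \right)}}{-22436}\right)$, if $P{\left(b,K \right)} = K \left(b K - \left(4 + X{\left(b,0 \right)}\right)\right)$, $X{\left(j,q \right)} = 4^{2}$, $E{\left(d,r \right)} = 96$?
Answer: $\frac{474782116504}{18593835} \approx 25534.0$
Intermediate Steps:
$X{\left(j,q \right)} = 16$
$P{\left(b,K \right)} = K \left(-20 + K b\right)$ ($P{\left(b,K \right)} = K \left(b K - 20\right) = K \left(K b - 20\right) = K \left(-20 + K b\right)$)
$25511 + \left(\frac{P{\left(42,61 \right)}}{6630} + \frac{E{\left(-29,122 \right)}}{-22436}\right) = 25511 + \left(\frac{61 \left(-20 + 61 \cdot 42\right)}{6630} + \frac{96}{-22436}\right) = 25511 + \left(61 \left(-20 + 2562\right) \frac{1}{6630} + 96 \left(- \frac{1}{22436}\right)\right) = 25511 - \left(\frac{24}{5609} - 61 \cdot 2542 \cdot \frac{1}{6630}\right) = 25511 + \left(155062 \cdot \frac{1}{6630} - \frac{24}{5609}\right) = 25511 + \left(\frac{77531}{3315} - \frac{24}{5609}\right) = 25511 + \frac{434791819}{18593835} = \frac{474782116504}{18593835}$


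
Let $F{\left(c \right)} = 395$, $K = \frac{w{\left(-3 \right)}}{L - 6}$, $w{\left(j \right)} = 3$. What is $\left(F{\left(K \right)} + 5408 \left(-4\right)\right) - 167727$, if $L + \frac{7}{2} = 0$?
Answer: $-188964$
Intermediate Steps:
$L = - \frac{7}{2}$ ($L = - \frac{7}{2} + 0 = - \frac{7}{2} \approx -3.5$)
$K = - \frac{6}{19}$ ($K = \frac{3}{- \frac{7}{2} - 6} = \frac{3}{- \frac{19}{2}} = 3 \left(- \frac{2}{19}\right) = - \frac{6}{19} \approx -0.31579$)
$\left(F{\left(K \right)} + 5408 \left(-4\right)\right) - 167727 = \left(395 + 5408 \left(-4\right)\right) - 167727 = \left(395 - 21632\right) - 167727 = -21237 - 167727 = -188964$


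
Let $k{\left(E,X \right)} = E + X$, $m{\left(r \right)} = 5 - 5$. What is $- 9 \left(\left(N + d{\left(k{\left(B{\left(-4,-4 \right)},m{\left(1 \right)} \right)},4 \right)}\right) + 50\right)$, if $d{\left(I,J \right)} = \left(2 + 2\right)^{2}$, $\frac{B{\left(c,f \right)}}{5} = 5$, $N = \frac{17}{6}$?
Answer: $- \frac{1239}{2} \approx -619.5$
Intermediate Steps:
$N = \frac{17}{6}$ ($N = 17 \cdot \frac{1}{6} = \frac{17}{6} \approx 2.8333$)
$m{\left(r \right)} = 0$
$B{\left(c,f \right)} = 25$ ($B{\left(c,f \right)} = 5 \cdot 5 = 25$)
$d{\left(I,J \right)} = 16$ ($d{\left(I,J \right)} = 4^{2} = 16$)
$- 9 \left(\left(N + d{\left(k{\left(B{\left(-4,-4 \right)},m{\left(1 \right)} \right)},4 \right)}\right) + 50\right) = - 9 \left(\left(\frac{17}{6} + 16\right) + 50\right) = - 9 \left(\frac{113}{6} + 50\right) = \left(-9\right) \frac{413}{6} = - \frac{1239}{2}$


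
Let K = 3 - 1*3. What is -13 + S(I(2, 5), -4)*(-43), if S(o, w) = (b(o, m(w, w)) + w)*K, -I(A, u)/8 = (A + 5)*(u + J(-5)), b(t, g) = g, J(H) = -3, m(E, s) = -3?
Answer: -13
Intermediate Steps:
I(A, u) = -8*(-3 + u)*(5 + A) (I(A, u) = -8*(A + 5)*(u - 3) = -8*(5 + A)*(-3 + u) = -8*(-3 + u)*(5 + A))
K = 0 (K = 3 - 3 = 0)
S(o, w) = 0 (S(o, w) = (-3 + w)*0 = 0)
-13 + S(I(2, 5), -4)*(-43) = -13 + 0*(-43) = -13 + 0 = -13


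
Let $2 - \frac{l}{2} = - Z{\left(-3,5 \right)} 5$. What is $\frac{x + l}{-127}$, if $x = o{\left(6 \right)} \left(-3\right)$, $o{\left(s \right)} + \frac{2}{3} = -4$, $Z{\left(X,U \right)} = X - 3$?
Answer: $\frac{42}{127} \approx 0.33071$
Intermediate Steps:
$Z{\left(X,U \right)} = -3 + X$
$o{\left(s \right)} = - \frac{14}{3}$ ($o{\left(s \right)} = - \frac{2}{3} - 4 = - \frac{14}{3}$)
$l = -56$ ($l = 4 - 2 - (-3 - 3) 5 = 4 - 2 \left(-1\right) \left(-6\right) 5 = 4 - 2 \cdot 6 \cdot 5 = 4 - 60 = -56$)
$x = 14$ ($x = \left(- \frac{14}{3}\right) \left(-3\right) = 14$)
$\frac{x + l}{-127} = \frac{14 - 56}{-127} = \left(- \frac{1}{127}\right) \left(-42\right) = \frac{42}{127}$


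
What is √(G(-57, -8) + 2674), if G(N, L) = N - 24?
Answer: √2593 ≈ 50.922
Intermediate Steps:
G(N, L) = -24 + N
√(G(-57, -8) + 2674) = √((-24 - 57) + 2674) = √(-81 + 2674) = √2593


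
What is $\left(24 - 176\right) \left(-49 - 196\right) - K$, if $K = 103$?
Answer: $37137$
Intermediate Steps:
$\left(24 - 176\right) \left(-49 - 196\right) - K = \left(24 - 176\right) \left(-49 - 196\right) - 103 = \left(-152\right) \left(-245\right) - 103 = 37240 - 103 = 37137$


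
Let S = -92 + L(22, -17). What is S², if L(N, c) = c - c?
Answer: 8464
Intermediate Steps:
L(N, c) = 0
S = -92 (S = -92 + 0 = -92)
S² = (-92)² = 8464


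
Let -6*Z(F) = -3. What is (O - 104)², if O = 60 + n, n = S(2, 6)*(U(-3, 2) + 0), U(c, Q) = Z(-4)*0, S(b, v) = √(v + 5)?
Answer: 1936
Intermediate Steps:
Z(F) = ½ (Z(F) = -⅙*(-3) = ½)
S(b, v) = √(5 + v)
U(c, Q) = 0 (U(c, Q) = (½)*0 = 0)
n = 0 (n = √(5 + 6)*(0 + 0) = √11*0 = 0)
O = 60 (O = 60 + 0 = 60)
(O - 104)² = (60 - 104)² = (-44)² = 1936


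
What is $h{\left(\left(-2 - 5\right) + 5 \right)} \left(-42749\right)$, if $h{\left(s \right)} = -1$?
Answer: $42749$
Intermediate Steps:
$h{\left(\left(-2 - 5\right) + 5 \right)} \left(-42749\right) = \left(-1\right) \left(-42749\right) = 42749$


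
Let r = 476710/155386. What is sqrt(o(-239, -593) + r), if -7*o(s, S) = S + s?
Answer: sqrt(735964268039)/77693 ≈ 11.042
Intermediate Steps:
r = 238355/77693 (r = 476710*(1/155386) = 238355/77693 ≈ 3.0679)
o(s, S) = -S/7 - s/7 (o(s, S) = -(S + s)/7 = -S/7 - s/7)
sqrt(o(-239, -593) + r) = sqrt((-1/7*(-593) - 1/7*(-239)) + 238355/77693) = sqrt((593/7 + 239/7) + 238355/77693) = sqrt(832/7 + 238355/77693) = sqrt(9472723/77693) = sqrt(735964268039)/77693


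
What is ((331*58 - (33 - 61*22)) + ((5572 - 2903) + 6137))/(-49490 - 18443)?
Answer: -29313/67933 ≈ -0.43150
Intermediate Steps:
((331*58 - (33 - 61*22)) + ((5572 - 2903) + 6137))/(-49490 - 18443) = ((19198 - (33 - 1342)) + (2669 + 6137))/(-67933) = ((19198 - 1*(-1309)) + 8806)*(-1/67933) = ((19198 + 1309) + 8806)*(-1/67933) = (20507 + 8806)*(-1/67933) = 29313*(-1/67933) = -29313/67933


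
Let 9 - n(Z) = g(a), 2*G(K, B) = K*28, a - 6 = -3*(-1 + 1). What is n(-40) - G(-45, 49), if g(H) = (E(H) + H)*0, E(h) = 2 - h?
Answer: 639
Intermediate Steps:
a = 6 (a = 6 - 3*(-1 + 1) = 6 - 3*0 = 6 + 0 = 6)
G(K, B) = 14*K (G(K, B) = (K*28)/2 = (28*K)/2 = 14*K)
g(H) = 0 (g(H) = ((2 - H) + H)*0 = 2*0 = 0)
n(Z) = 9 (n(Z) = 9 - 1*0 = 9 + 0 = 9)
n(-40) - G(-45, 49) = 9 - 14*(-45) = 9 - 1*(-630) = 9 + 630 = 639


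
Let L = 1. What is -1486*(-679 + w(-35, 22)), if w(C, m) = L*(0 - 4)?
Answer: 1014938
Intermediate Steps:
w(C, m) = -4 (w(C, m) = 1*(0 - 4) = 1*(-4) = -4)
-1486*(-679 + w(-35, 22)) = -1486*(-679 - 4) = -1486*(-683) = 1014938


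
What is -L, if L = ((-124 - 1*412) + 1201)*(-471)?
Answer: 313215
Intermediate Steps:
L = -313215 (L = ((-124 - 412) + 1201)*(-471) = (-536 + 1201)*(-471) = 665*(-471) = -313215)
-L = -1*(-313215) = 313215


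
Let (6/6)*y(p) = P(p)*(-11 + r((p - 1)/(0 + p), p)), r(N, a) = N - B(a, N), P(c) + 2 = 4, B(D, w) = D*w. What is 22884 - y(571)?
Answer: 13729126/571 ≈ 24044.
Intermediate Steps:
P(c) = 2 (P(c) = -2 + 4 = 2)
r(N, a) = N - N*a (r(N, a) = N - a*N = N - N*a)
y(p) = -22 + 2*(1 - p)*(-1 + p)/p (y(p) = 2*(-11 + ((p - 1)/(0 + p))*(1 - p)) = 2*(-11 + ((-1 + p)/p)*(1 - p)) = 2*(-11 + (1 - p)*(-1 + p)/p) = -22 + 2*(1 - p)*(-1 + p)/p)
22884 - y(571) = 22884 - (-18 - 2*571 - 2/571) = 22884 - (-18 - 1142 - 2*1/571) = 22884 - (-18 - 1142 - 2/571) = 22884 - 1*(-662362/571) = 22884 + 662362/571 = 13729126/571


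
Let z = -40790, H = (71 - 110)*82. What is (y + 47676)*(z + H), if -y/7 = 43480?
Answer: 11291015792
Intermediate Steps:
y = -304360 (y = -7*43480 = -304360)
H = -3198 (H = -39*82 = -3198)
(y + 47676)*(z + H) = (-304360 + 47676)*(-40790 - 3198) = -256684*(-43988) = 11291015792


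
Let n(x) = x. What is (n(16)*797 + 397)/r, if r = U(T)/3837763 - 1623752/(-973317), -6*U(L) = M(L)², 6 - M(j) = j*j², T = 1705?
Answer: -32744165495889186/2656795324628545616530709 ≈ -1.2325e-8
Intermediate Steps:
M(j) = 6 - j³ (M(j) = 6 - j*j² = 6 - j³)
U(L) = -(6 - L³)²/6
r = -2656795324628545616530709/2490239979914 (r = -(-6 + 1705³)²/6/3837763 - 1623752/(-973317) = -(-6 + 4956477625)²/6*(1/3837763) - 1623752*(-1/973317) = -⅙*4956477619²*(1/3837763) + 1623752/973317 = -⅙*24566670387647909161*(1/3837763) + 1623752/973317 = -24566670387647909161/6*1/3837763 + 1623752/973317 = -24566670387647909161/23026578 + 1623752/973317 = -2656795324628545616530709/2490239979914 ≈ -1.0669e+12)
(n(16)*797 + 397)/r = (16*797 + 397)/(-2656795324628545616530709/2490239979914) = (12752 + 397)*(-2490239979914/2656795324628545616530709) = 13149*(-2490239979914/2656795324628545616530709) = -32744165495889186/2656795324628545616530709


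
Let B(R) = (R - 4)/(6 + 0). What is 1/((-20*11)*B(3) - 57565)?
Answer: -3/172585 ≈ -1.7383e-5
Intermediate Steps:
B(R) = -⅔ + R/6 (B(R) = (-4 + R)/6 = (-4 + R)*(⅙) = -⅔ + R/6)
1/((-20*11)*B(3) - 57565) = 1/((-20*11)*(-⅔ + (⅙)*3) - 57565) = 1/(-220*(-⅔ + ½) - 57565) = 1/(-220*(-⅙) - 57565) = 1/(110/3 - 57565) = 1/(-172585/3) = -3/172585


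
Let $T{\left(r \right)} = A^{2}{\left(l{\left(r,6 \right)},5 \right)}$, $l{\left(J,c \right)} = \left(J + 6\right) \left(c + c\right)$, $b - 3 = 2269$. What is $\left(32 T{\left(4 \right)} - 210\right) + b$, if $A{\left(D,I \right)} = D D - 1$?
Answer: $6634600494$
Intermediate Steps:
$b = 2272$ ($b = 3 + 2269 = 2272$)
$l{\left(J,c \right)} = 2 c \left(6 + J\right)$ ($l{\left(J,c \right)} = \left(6 + J\right) 2 c = 2 c \left(6 + J\right)$)
$A{\left(D,I \right)} = -1 + D^{2}$ ($A{\left(D,I \right)} = D^{2} - 1 = -1 + D^{2}$)
$T{\left(r \right)} = \left(-1 + \left(72 + 12 r\right)^{2}\right)^{2}$ ($T{\left(r \right)} = \left(-1 + \left(2 \cdot 6 \left(6 + r\right)\right)^{2}\right)^{2} = \left(-1 + \left(72 + 12 r\right)^{2}\right)^{2}$)
$\left(32 T{\left(4 \right)} - 210\right) + b = \left(32 \left(-1 + 144 \left(6 + 4\right)^{2}\right)^{2} - 210\right) + 2272 = \left(32 \left(-1 + 144 \cdot 10^{2}\right)^{2} - 210\right) + 2272 = \left(32 \left(-1 + 144 \cdot 100\right)^{2} - 210\right) + 2272 = \left(32 \left(-1 + 14400\right)^{2} - 210\right) + 2272 = \left(32 \cdot 14399^{2} - 210\right) + 2272 = \left(32 \cdot 207331201 - 210\right) + 2272 = \left(6634598432 - 210\right) + 2272 = 6634598222 + 2272 = 6634600494$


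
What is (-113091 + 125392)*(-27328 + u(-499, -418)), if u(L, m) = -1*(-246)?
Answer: -333135682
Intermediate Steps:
u(L, m) = 246
(-113091 + 125392)*(-27328 + u(-499, -418)) = (-113091 + 125392)*(-27328 + 246) = 12301*(-27082) = -333135682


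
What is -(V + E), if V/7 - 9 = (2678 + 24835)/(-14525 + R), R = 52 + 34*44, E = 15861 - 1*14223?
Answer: -21881286/12977 ≈ -1686.2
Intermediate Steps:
E = 1638 (E = 15861 - 14223 = 1638)
R = 1548 (R = 52 + 1496 = 1548)
V = 624960/12977 (V = 63 + 7*((2678 + 24835)/(-14525 + 1548)) = 63 + 7*(27513/(-12977)) = 63 + 7*(27513*(-1/12977)) = 63 + 7*(-27513/12977) = 63 - 192591/12977 = 624960/12977 ≈ 48.159)
-(V + E) = -(624960/12977 + 1638) = -1*21881286/12977 = -21881286/12977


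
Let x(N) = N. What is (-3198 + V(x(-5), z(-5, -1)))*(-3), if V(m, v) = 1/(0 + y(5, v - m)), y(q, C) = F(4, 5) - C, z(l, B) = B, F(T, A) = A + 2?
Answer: 9593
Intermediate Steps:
F(T, A) = 2 + A
y(q, C) = 7 - C (y(q, C) = (2 + 5) - C = 7 - C)
V(m, v) = 1/(7 + m - v) (V(m, v) = 1/(0 + (7 - (v - m))) = 1/(0 + (7 + (m - v))) = 1/(0 + (7 + m - v)) = 1/(7 + m - v))
(-3198 + V(x(-5), z(-5, -1)))*(-3) = (-3198 + 1/(7 - 5 - 1*(-1)))*(-3) = (-3198 + 1/(7 - 5 + 1))*(-3) = (-3198 + 1/3)*(-3) = (-3198 + ⅓)*(-3) = -9593/3*(-3) = 9593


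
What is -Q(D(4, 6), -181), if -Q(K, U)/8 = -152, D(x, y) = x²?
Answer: -1216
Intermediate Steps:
Q(K, U) = 1216 (Q(K, U) = -8*(-152) = 1216)
-Q(D(4, 6), -181) = -1*1216 = -1216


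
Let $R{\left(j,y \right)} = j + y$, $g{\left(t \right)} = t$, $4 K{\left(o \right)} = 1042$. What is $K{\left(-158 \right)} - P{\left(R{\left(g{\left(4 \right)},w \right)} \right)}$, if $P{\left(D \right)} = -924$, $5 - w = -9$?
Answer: $\frac{2369}{2} \approx 1184.5$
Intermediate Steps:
$w = 14$ ($w = 5 - -9 = 5 + 9 = 14$)
$K{\left(o \right)} = \frac{521}{2}$ ($K{\left(o \right)} = \frac{1}{4} \cdot 1042 = \frac{521}{2}$)
$K{\left(-158 \right)} - P{\left(R{\left(g{\left(4 \right)},w \right)} \right)} = \frac{521}{2} - -924 = \frac{521}{2} + 924 = \frac{2369}{2}$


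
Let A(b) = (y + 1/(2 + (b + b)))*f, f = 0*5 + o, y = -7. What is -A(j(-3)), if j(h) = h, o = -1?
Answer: -29/4 ≈ -7.2500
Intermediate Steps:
f = -1 (f = 0*5 - 1 = 0 - 1 = -1)
A(b) = 7 - 1/(2 + 2*b) (A(b) = (-7 + 1/(2 + (b + b)))*(-1) = (-7 + 1/(2 + 2*b))*(-1) = 7 - 1/(2 + 2*b))
-A(j(-3)) = -(13 + 14*(-3))/(2*(1 - 3)) = -(13 - 42)/(2*(-2)) = -(-1)*(-29)/(2*2) = -1*29/4 = -29/4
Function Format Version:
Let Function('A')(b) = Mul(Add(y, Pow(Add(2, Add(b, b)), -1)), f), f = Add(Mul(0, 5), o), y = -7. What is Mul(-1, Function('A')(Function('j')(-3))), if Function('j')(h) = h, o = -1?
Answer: Rational(-29, 4) ≈ -7.2500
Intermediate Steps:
f = -1 (f = Add(Mul(0, 5), -1) = Add(0, -1) = -1)
Function('A')(b) = Add(7, Mul(-1, Pow(Add(2, Mul(2, b)), -1))) (Function('A')(b) = Mul(Add(-7, Pow(Add(2, Add(b, b)), -1)), -1) = Mul(Add(-7, Pow(Add(2, Mul(2, b)), -1)), -1) = Add(7, Mul(-1, Pow(Add(2, Mul(2, b)), -1))))
Mul(-1, Function('A')(Function('j')(-3))) = Mul(-1, Mul(Rational(1, 2), Pow(Add(1, -3), -1), Add(13, Mul(14, -3)))) = Mul(-1, Mul(Rational(1, 2), Pow(-2, -1), Add(13, -42))) = Mul(-1, Mul(Rational(1, 2), Rational(-1, 2), -29)) = Mul(-1, Rational(29, 4)) = Rational(-29, 4)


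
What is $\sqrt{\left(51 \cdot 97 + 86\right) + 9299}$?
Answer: $2 \sqrt{3583} \approx 119.72$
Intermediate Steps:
$\sqrt{\left(51 \cdot 97 + 86\right) + 9299} = \sqrt{\left(4947 + 86\right) + 9299} = \sqrt{5033 + 9299} = \sqrt{14332} = 2 \sqrt{3583}$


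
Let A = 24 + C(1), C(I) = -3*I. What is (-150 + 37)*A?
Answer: -2373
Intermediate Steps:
A = 21 (A = 24 - 3*1 = 24 - 3 = 21)
(-150 + 37)*A = (-150 + 37)*21 = -113*21 = -2373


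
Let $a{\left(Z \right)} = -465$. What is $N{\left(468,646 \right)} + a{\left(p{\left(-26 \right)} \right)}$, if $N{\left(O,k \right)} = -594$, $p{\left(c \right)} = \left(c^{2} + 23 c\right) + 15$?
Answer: $-1059$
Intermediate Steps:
$p{\left(c \right)} = 15 + c^{2} + 23 c$
$N{\left(468,646 \right)} + a{\left(p{\left(-26 \right)} \right)} = -594 - 465 = -1059$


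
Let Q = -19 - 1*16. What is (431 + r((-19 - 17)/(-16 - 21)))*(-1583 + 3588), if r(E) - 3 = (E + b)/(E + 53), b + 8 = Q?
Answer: 1734611715/1997 ≈ 8.6861e+5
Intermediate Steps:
Q = -35 (Q = -19 - 16 = -35)
b = -43 (b = -8 - 35 = -43)
r(E) = 3 + (-43 + E)/(53 + E) (r(E) = 3 + (E - 43)/(E + 53) = 3 + (-43 + E)/(53 + E))
(431 + r((-19 - 17)/(-16 - 21)))*(-1583 + 3588) = (431 + 4*(29 + (-19 - 17)/(-16 - 21))/(53 + (-19 - 17)/(-16 - 21)))*(-1583 + 3588) = (431 + 4*(29 - 36/(-37))/(53 - 36/(-37)))*2005 = (431 + 4*(29 - 36*(-1/37))/(53 - 36*(-1/37)))*2005 = (431 + 4*(29 + 36/37)/(53 + 36/37))*2005 = (431 + 4*(1109/37)/(1997/37))*2005 = (431 + 4*(37/1997)*(1109/37))*2005 = (431 + 4436/1997)*2005 = (865143/1997)*2005 = 1734611715/1997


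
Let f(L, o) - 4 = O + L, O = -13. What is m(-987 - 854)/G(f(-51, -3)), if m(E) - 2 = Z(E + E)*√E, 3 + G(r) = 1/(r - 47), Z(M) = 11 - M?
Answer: -107/161 - 395151*I*√1841/322 ≈ -0.6646 - 52654.0*I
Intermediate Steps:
f(L, o) = -9 + L (f(L, o) = 4 + (-13 + L) = -9 + L)
G(r) = -3 + 1/(-47 + r) (G(r) = -3 + 1/(r - 47) = -3 + 1/(-47 + r))
m(E) = 2 + √E*(11 - 2*E) (m(E) = 2 + (11 - (E + E))*√E = 2 + (11 - 2*E)*√E = 2 + √E*(11 - 2*E))
m(-987 - 854)/G(f(-51, -3)) = (2 + √(-987 - 854)*(11 - 2*(-987 - 854)))/(((142 - 3*(-9 - 51))/(-47 + (-9 - 51)))) = (2 + √(-1841)*(11 - 2*(-1841)))/(((142 - 3*(-60))/(-47 - 60))) = (2 + (I*√1841)*(11 + 3682))/(((142 + 180)/(-107))) = (2 + (I*√1841)*3693)/((-1/107*322)) = (2 + 3693*I*√1841)/(-322/107) = (2 + 3693*I*√1841)*(-107/322) = -107/161 - 395151*I*√1841/322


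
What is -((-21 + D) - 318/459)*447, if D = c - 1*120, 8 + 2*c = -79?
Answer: 8443681/102 ≈ 82781.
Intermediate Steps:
c = -87/2 (c = -4 + (1/2)*(-79) = -4 - 79/2 = -87/2 ≈ -43.500)
D = -327/2 (D = -87/2 - 1*120 = -87/2 - 120 = -327/2 ≈ -163.50)
-((-21 + D) - 318/459)*447 = -((-21 - 327/2) - 318/459)*447 = -(-369/2 - 318*1/459)*447 = -(-369/2 - 106/153)*447 = -(-56669)*447/306 = -1*(-8443681/102) = 8443681/102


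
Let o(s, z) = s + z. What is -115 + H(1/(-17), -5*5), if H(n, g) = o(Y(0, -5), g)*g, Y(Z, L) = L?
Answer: 635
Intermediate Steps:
H(n, g) = g*(-5 + g) (H(n, g) = (-5 + g)*g = g*(-5 + g))
-115 + H(1/(-17), -5*5) = -115 + (-5*5)*(-5 - 5*5) = -115 - 25*(-5 - 25) = -115 - 25*(-30) = -115 + 750 = 635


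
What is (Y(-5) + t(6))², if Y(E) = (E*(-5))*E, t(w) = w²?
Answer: 7921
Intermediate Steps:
Y(E) = -5*E² (Y(E) = (-5*E)*E = -5*E²)
(Y(-5) + t(6))² = (-5*(-5)² + 6²)² = (-5*25 + 36)² = (-125 + 36)² = (-89)² = 7921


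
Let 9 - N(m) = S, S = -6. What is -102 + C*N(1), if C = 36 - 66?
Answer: -552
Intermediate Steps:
C = -30
N(m) = 15 (N(m) = 9 - 1*(-6) = 9 + 6 = 15)
-102 + C*N(1) = -102 - 30*15 = -102 - 450 = -552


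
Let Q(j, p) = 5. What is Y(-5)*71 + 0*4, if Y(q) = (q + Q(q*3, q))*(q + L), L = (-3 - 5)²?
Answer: 0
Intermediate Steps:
L = 64 (L = (-8)² = 64)
Y(q) = (5 + q)*(64 + q) (Y(q) = (q + 5)*(q + 64) = (5 + q)*(64 + q))
Y(-5)*71 + 0*4 = (320 + (-5)² + 69*(-5))*71 + 0*4 = (320 + 25 - 345)*71 + 0 = 0*71 + 0 = 0 + 0 = 0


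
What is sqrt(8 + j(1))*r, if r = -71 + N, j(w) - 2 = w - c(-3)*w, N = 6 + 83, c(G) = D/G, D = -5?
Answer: 12*sqrt(21) ≈ 54.991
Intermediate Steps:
c(G) = -5/G
N = 89
j(w) = 2 - 2*w/3 (j(w) = 2 + (w - (-5/(-3))*w) = 2 + (w - (-5*(-1/3))*w) = 2 + (w - 5*w/3) = 2 - 2*w/3)
r = 18 (r = -71 + 89 = 18)
sqrt(8 + j(1))*r = sqrt(8 + (2 - 2/3*1))*18 = sqrt(8 + (2 - 2/3))*18 = sqrt(8 + 4/3)*18 = sqrt(28/3)*18 = (2*sqrt(21)/3)*18 = 12*sqrt(21)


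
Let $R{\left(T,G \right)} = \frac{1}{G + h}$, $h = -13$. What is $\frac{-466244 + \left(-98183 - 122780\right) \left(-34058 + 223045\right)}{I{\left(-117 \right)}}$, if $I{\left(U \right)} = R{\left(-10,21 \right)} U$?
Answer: $\frac{334076805800}{117} \approx 2.8554 \cdot 10^{9}$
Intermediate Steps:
$R{\left(T,G \right)} = \frac{1}{-13 + G}$ ($R{\left(T,G \right)} = \frac{1}{G - 13} = \frac{1}{-13 + G}$)
$I{\left(U \right)} = \frac{U}{8}$ ($I{\left(U \right)} = \frac{U}{-13 + 21} = \frac{U}{8}$)
$\frac{-466244 + \left(-98183 - 122780\right) \left(-34058 + 223045\right)}{I{\left(-117 \right)}} = \frac{-466244 + \left(-98183 - 122780\right) \left(-34058 + 223045\right)}{\frac{1}{8} \left(-117\right)} = \frac{-466244 + \left(-98183 - 122780\right) 188987}{- \frac{117}{8}} = \left(-466244 - 41759134481\right) \left(- \frac{8}{117}\right) = \left(-41759600725\right) \left(- \frac{8}{117}\right) = \frac{334076805800}{117}$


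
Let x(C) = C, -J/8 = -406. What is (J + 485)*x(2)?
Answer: 7466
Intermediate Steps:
J = 3248 (J = -8*(-406) = 3248)
(J + 485)*x(2) = (3248 + 485)*2 = 3733*2 = 7466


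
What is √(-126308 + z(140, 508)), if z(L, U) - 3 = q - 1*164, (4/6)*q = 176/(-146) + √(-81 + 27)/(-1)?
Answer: √(-2695851748 - 95922*I*√6)/146 ≈ 0.015498 - 355.63*I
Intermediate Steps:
q = -132/73 - 9*I*√6/2 (q = 3*(176/(-146) + √(-81 + 27)/(-1))/2 = 3*(176*(-1/146) + √(-54)*(-1))/2 = 3*(-88/73 + (3*I*√6)*(-1))/2 = 3*(-88/73 - 3*I*√6)/2 = -132/73 - 9*I*√6/2 ≈ -1.8082 - 11.023*I)
z(L, U) = -11885/73 - 9*I*√6/2 (z(L, U) = 3 + ((-132/73 - 9*I*√6/2) - 1*164) = 3 + ((-132/73 - 9*I*√6/2) - 164) = 3 + (-12104/73 - 9*I*√6/2) = -11885/73 - 9*I*√6/2)
√(-126308 + z(140, 508)) = √(-126308 + (-11885/73 - 9*I*√6/2)) = √(-9232369/73 - 9*I*√6/2)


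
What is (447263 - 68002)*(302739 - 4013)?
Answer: 113295121486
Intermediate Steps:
(447263 - 68002)*(302739 - 4013) = 379261*298726 = 113295121486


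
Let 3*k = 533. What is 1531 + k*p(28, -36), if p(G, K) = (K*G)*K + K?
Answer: 6442303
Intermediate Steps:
k = 533/3 (k = (1/3)*533 = 533/3 ≈ 177.67)
p(G, K) = K + G*K**2 (p(G, K) = (G*K)*K + K = G*K**2 + K = K + G*K**2)
1531 + k*p(28, -36) = 1531 + 533*(-36*(1 + 28*(-36)))/3 = 1531 + 533*(-36*(1 - 1008))/3 = 1531 + 533*(-36*(-1007))/3 = 1531 + (533/3)*36252 = 1531 + 6440772 = 6442303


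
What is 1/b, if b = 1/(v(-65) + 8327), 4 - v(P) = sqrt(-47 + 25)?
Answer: 8331 - I*sqrt(22) ≈ 8331.0 - 4.6904*I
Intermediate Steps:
v(P) = 4 - I*sqrt(22) (v(P) = 4 - sqrt(-47 + 25) = 4 - sqrt(-22) = 4 - I*sqrt(22))
b = 1/(8331 - I*sqrt(22)) (b = 1/((4 - I*sqrt(22)) + 8327) = 1/(8331 - I*sqrt(22)) ≈ 0.00012003 + 6.76e-8*I)
1/b = 1/(8331/69405583 + I*sqrt(22)/69405583)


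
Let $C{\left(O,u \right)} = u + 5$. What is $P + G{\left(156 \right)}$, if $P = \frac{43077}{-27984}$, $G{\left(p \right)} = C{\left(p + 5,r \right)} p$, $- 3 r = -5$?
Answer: $\frac{9686761}{9328} \approx 1038.5$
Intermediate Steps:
$r = \frac{5}{3}$ ($r = \left(- \frac{1}{3}\right) \left(-5\right) = \frac{5}{3} \approx 1.6667$)
$C{\left(O,u \right)} = 5 + u$
$G{\left(p \right)} = \frac{20 p}{3}$ ($G{\left(p \right)} = \left(5 + \frac{5}{3}\right) p = \frac{20 p}{3}$)
$P = - \frac{14359}{9328}$ ($P = 43077 \left(- \frac{1}{27984}\right) = - \frac{14359}{9328} \approx -1.5393$)
$P + G{\left(156 \right)} = - \frac{14359}{9328} + \frac{20}{3} \cdot 156 = - \frac{14359}{9328} + 1040 = \frac{9686761}{9328}$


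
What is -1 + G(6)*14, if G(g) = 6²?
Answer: 503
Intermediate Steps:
G(g) = 36
-1 + G(6)*14 = -1 + 36*14 = -1 + 504 = 503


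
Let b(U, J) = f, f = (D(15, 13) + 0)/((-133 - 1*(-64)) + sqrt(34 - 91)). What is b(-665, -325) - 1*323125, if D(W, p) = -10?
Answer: -259469260/803 + 5*I*sqrt(57)/2409 ≈ -3.2313e+5 + 0.01567*I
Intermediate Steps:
f = -10/(-69 + I*sqrt(57)) (f = (-10 + 0)/((-133 - 1*(-64)) + sqrt(34 - 91)) = -10/((-133 + 64) + sqrt(-57)) = -10/(-69 + I*sqrt(57)) ≈ 0.14321 + 0.01567*I)
b(U, J) = 115/803 + 5*I*sqrt(57)/2409
b(-665, -325) - 1*323125 = (115/803 + 5*I*sqrt(57)/2409) - 1*323125 = (115/803 + 5*I*sqrt(57)/2409) - 323125 = -259469260/803 + 5*I*sqrt(57)/2409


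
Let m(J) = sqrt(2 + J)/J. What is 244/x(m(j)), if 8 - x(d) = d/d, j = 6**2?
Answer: 244/7 ≈ 34.857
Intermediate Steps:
j = 36
m(J) = sqrt(2 + J)/J
x(d) = 7 (x(d) = 8 - d/d = 8 - 1*1 = 8 - 1 = 7)
244/x(m(j)) = 244/7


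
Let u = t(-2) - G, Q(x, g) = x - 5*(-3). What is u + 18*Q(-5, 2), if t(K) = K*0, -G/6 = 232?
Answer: 1572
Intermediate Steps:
G = -1392 (G = -6*232 = -1392)
t(K) = 0
Q(x, g) = 15 + x (Q(x, g) = x + 15 = 15 + x)
u = 1392 (u = 0 - 1*(-1392) = 0 + 1392 = 1392)
u + 18*Q(-5, 2) = 1392 + 18*(15 - 5) = 1392 + 18*10 = 1392 + 180 = 1572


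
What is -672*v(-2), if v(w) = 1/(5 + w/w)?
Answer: -112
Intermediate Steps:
v(w) = ⅙ (v(w) = 1/(5 + 1) = 1/6 = ⅙)
-672*v(-2) = -672*⅙ = -112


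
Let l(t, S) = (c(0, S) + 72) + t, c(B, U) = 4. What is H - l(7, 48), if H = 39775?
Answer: 39692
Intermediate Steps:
l(t, S) = 76 + t (l(t, S) = (4 + 72) + t = 76 + t)
H - l(7, 48) = 39775 - (76 + 7) = 39775 - 1*83 = 39775 - 83 = 39692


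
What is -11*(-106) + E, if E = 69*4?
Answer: 1442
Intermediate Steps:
E = 276
-11*(-106) + E = -11*(-106) + 276 = 1166 + 276 = 1442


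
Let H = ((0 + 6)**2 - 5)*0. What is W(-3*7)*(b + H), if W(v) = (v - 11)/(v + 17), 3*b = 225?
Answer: 600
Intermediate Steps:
b = 75 (b = (1/3)*225 = 75)
W(v) = (-11 + v)/(17 + v)
H = 0 (H = (6**2 - 5)*0 = (36 - 5)*0 = 31*0 = 0)
W(-3*7)*(b + H) = ((-11 - 3*7)/(17 - 3*7))*(75 + 0) = ((-11 - 21)/(17 - 21))*75 = (-32/(-4))*75 = -1/4*(-32)*75 = 8*75 = 600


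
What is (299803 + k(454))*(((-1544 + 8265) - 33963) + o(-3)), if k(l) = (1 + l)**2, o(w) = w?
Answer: -13808528860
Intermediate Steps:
(299803 + k(454))*(((-1544 + 8265) - 33963) + o(-3)) = (299803 + (1 + 454)**2)*(((-1544 + 8265) - 33963) - 3) = (299803 + 455**2)*((6721 - 33963) - 3) = (299803 + 207025)*(-27242 - 3) = 506828*(-27245) = -13808528860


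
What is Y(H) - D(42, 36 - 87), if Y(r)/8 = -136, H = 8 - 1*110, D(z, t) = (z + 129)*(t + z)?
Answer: 451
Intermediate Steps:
D(z, t) = (129 + z)*(t + z)
H = -102 (H = 8 - 110 = -102)
Y(r) = -1088 (Y(r) = 8*(-136) = -1088)
Y(H) - D(42, 36 - 87) = -1088 - (42² + 129*(36 - 87) + 129*42 + (36 - 87)*42) = -1088 - (1764 + 129*(-51) + 5418 - 51*42) = -1088 - (1764 - 6579 + 5418 - 2142) = -1088 - 1*(-1539) = -1088 + 1539 = 451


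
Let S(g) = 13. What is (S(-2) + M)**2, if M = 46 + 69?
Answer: 16384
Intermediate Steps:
M = 115
(S(-2) + M)**2 = (13 + 115)**2 = 128**2 = 16384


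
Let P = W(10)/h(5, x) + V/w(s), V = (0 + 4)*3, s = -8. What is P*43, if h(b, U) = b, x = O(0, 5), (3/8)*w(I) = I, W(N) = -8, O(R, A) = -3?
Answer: -7439/80 ≈ -92.988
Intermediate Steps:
w(I) = 8*I/3
x = -3
V = 12 (V = 4*3 = 12)
P = -173/80 (P = -8/5 + 12/(((8/3)*(-8))) = -8*⅕ + 12/(-64/3) = -8/5 + 12*(-3/64) = -8/5 - 9/16 = -173/80 ≈ -2.1625)
P*43 = -173/80*43 = -7439/80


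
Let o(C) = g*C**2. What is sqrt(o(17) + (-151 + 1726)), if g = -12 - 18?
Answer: I*sqrt(7095) ≈ 84.232*I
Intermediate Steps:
g = -30
o(C) = -30*C**2
sqrt(o(17) + (-151 + 1726)) = sqrt(-30*17**2 + (-151 + 1726)) = sqrt(-30*289 + 1575) = sqrt(-8670 + 1575) = sqrt(-7095) = I*sqrt(7095)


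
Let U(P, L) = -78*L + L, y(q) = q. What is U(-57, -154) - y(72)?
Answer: 11786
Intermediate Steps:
U(P, L) = -77*L
U(-57, -154) - y(72) = -77*(-154) - 1*72 = 11858 - 72 = 11786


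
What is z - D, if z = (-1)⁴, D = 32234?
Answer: -32233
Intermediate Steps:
z = 1
z - D = 1 - 1*32234 = 1 - 32234 = -32233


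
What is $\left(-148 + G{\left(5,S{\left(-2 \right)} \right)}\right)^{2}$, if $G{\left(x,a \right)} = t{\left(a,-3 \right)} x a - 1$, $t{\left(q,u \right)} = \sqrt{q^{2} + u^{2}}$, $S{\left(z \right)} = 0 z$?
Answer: $22201$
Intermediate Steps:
$S{\left(z \right)} = 0$
$G{\left(x,a \right)} = -1 + a x \sqrt{9 + a^{2}}$ ($G{\left(x,a \right)} = \sqrt{a^{2} + \left(-3\right)^{2}} x a - 1 = \sqrt{a^{2} + 9} x a - 1 = \sqrt{9 + a^{2}} x a - 1 = x \sqrt{9 + a^{2}} a - 1 = a x \sqrt{9 + a^{2}} - 1 = -1 + a x \sqrt{9 + a^{2}}$)
$\left(-148 + G{\left(5,S{\left(-2 \right)} \right)}\right)^{2} = \left(-148 - \left(1 + 0 \sqrt{9 + 0^{2}}\right)\right)^{2} = \left(-148 - \left(1 + 0 \sqrt{9 + 0}\right)\right)^{2} = \left(-148 - \left(1 + 0 \sqrt{9}\right)\right)^{2} = \left(-148 - \left(1 + 0 \cdot 3\right)\right)^{2} = \left(-148 + \left(-1 + 0\right)\right)^{2} = \left(-148 - 1\right)^{2} = \left(-149\right)^{2} = 22201$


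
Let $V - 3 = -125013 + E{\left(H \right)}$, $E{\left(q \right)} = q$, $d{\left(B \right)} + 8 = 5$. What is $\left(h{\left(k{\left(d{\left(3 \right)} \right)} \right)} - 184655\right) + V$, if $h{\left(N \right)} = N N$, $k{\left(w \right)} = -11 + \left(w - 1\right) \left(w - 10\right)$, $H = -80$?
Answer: $-308064$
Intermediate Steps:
$d{\left(B \right)} = -3$ ($d{\left(B \right)} = -8 + 5 = -3$)
$V = -125090$ ($V = 3 - 125093 = -125090$)
$k{\left(w \right)} = -11 + \left(-1 + w\right) \left(-10 + w\right)$
$h{\left(N \right)} = N^{2}$
$\left(h{\left(k{\left(d{\left(3 \right)} \right)} \right)} - 184655\right) + V = \left(\left(-1 + \left(-3\right)^{2} - -33\right)^{2} - 184655\right) - 125090 = \left(\left(-1 + 9 + 33\right)^{2} - 184655\right) - 125090 = \left(41^{2} - 184655\right) - 125090 = \left(1681 - 184655\right) - 125090 = -182974 - 125090 = -308064$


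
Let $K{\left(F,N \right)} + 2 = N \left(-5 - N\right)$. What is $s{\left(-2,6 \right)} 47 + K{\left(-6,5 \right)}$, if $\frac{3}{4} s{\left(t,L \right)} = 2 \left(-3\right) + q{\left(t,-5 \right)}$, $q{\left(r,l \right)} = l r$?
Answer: $\frac{596}{3} \approx 198.67$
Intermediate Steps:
$K{\left(F,N \right)} = -2 + N \left(-5 - N\right)$
$s{\left(t,L \right)} = -8 - \frac{20 t}{3}$ ($s{\left(t,L \right)} = \frac{4 \left(2 \left(-3\right) - 5 t\right)}{3} = \frac{4 \left(-6 - 5 t\right)}{3} = -8 - \frac{20 t}{3}$)
$s{\left(-2,6 \right)} 47 + K{\left(-6,5 \right)} = \left(-8 - - \frac{40}{3}\right) 47 - 52 = \left(-8 + \frac{40}{3}\right) 47 - 52 = \frac{16}{3} \cdot 47 - 52 = \frac{752}{3} - 52 = \frac{596}{3}$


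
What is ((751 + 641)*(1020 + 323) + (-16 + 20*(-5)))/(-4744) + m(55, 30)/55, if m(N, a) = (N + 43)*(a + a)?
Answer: -3745949/13046 ≈ -287.13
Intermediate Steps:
m(N, a) = 2*a*(43 + N) (m(N, a) = (43 + N)*(2*a) = 2*a*(43 + N))
((751 + 641)*(1020 + 323) + (-16 + 20*(-5)))/(-4744) + m(55, 30)/55 = ((751 + 641)*(1020 + 323) + (-16 + 20*(-5)))/(-4744) + (2*30*(43 + 55))/55 = (1392*1343 + (-16 - 100))*(-1/4744) + (2*30*98)*(1/55) = (1869456 - 116)*(-1/4744) + 5880*(1/55) = 1869340*(-1/4744) + 1176/11 = -467335/1186 + 1176/11 = -3745949/13046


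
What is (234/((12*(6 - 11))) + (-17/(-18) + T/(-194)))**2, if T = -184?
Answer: 76755121/19053225 ≈ 4.0285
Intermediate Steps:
(234/((12*(6 - 11))) + (-17/(-18) + T/(-194)))**2 = (234/((12*(6 - 11))) + (-17/(-18) - 184/(-194)))**2 = (234/((12*(-5))) + (-17*(-1/18) - 184*(-1/194)))**2 = (234/(-60) + (17/18 + 92/97))**2 = (234*(-1/60) + 3305/1746)**2 = (-39/10 + 3305/1746)**2 = (-8761/4365)**2 = 76755121/19053225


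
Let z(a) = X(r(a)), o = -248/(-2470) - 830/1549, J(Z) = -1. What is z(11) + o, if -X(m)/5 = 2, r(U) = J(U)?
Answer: -19963124/1913015 ≈ -10.435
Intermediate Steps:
r(U) = -1
X(m) = -10 (X(m) = -5*2 = -10)
o = -832974/1913015 (o = -248*(-1/2470) - 830*1/1549 = 124/1235 - 830/1549 = -832974/1913015 ≈ -0.43542)
z(a) = -10
z(11) + o = -10 - 832974/1913015 = -19963124/1913015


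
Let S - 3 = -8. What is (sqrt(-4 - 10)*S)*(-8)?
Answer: 40*I*sqrt(14) ≈ 149.67*I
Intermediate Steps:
S = -5 (S = 3 - 8 = -5)
(sqrt(-4 - 10)*S)*(-8) = (sqrt(-4 - 10)*(-5))*(-8) = (sqrt(-14)*(-5))*(-8) = ((I*sqrt(14))*(-5))*(-8) = -5*I*sqrt(14)*(-8) = 40*I*sqrt(14)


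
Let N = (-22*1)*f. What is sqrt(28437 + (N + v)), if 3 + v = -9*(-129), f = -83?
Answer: sqrt(31421) ≈ 177.26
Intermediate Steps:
v = 1158 (v = -3 - 9*(-129) = -3 + 1161 = 1158)
N = 1826 (N = -22*1*(-83) = -22*(-83) = 1826)
sqrt(28437 + (N + v)) = sqrt(28437 + (1826 + 1158)) = sqrt(28437 + 2984) = sqrt(31421)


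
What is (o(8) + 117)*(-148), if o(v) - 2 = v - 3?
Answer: -18352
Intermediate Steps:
o(v) = -1 + v (o(v) = 2 + (v - 3) = 2 + (-3 + v) = -1 + v)
(o(8) + 117)*(-148) = ((-1 + 8) + 117)*(-148) = (7 + 117)*(-148) = 124*(-148) = -18352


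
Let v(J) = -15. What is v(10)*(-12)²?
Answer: -2160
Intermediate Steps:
v(10)*(-12)² = -15*(-12)² = -15*144 = -2160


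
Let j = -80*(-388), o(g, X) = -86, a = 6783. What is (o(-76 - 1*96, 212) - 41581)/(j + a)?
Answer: -41667/37823 ≈ -1.1016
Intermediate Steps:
j = 31040
(o(-76 - 1*96, 212) - 41581)/(j + a) = (-86 - 41581)/(31040 + 6783) = -41667/37823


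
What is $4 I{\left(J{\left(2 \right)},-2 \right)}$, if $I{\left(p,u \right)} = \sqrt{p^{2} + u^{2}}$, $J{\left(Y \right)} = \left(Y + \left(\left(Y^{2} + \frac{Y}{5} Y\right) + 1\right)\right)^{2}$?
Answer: $\frac{4 \sqrt{2315941}}{25} \approx 243.49$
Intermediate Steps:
$J{\left(Y \right)} = \left(1 + Y + \frac{6 Y^{2}}{5}\right)^{2}$ ($J{\left(Y \right)} = \left(Y + \left(\left(Y^{2} + Y \frac{1}{5} Y\right) + 1\right)\right)^{2} = \left(Y + \left(\left(Y^{2} + \frac{Y}{5} Y\right) + 1\right)\right)^{2} = \left(Y + \left(\left(Y^{2} + \frac{Y^{2}}{5}\right) + 1\right)\right)^{2} = \left(Y + \left(\frac{6 Y^{2}}{5} + 1\right)\right)^{2} = \left(Y + \left(1 + \frac{6 Y^{2}}{5}\right)\right)^{2} = \left(1 + Y + \frac{6 Y^{2}}{5}\right)^{2}$)
$4 I{\left(J{\left(2 \right)},-2 \right)} = 4 \sqrt{\left(\frac{\left(5 + 5 \cdot 2 + 6 \cdot 2^{2}\right)^{2}}{25}\right)^{2} + \left(-2\right)^{2}} = 4 \sqrt{\left(\frac{\left(5 + 10 + 6 \cdot 4\right)^{2}}{25}\right)^{2} + 4} = 4 \sqrt{\left(\frac{\left(5 + 10 + 24\right)^{2}}{25}\right)^{2} + 4} = 4 \sqrt{\left(\frac{39^{2}}{25}\right)^{2} + 4} = 4 \sqrt{\left(\frac{1}{25} \cdot 1521\right)^{2} + 4} = 4 \sqrt{\left(\frac{1521}{25}\right)^{2} + 4} = 4 \sqrt{\frac{2313441}{625} + 4} = 4 \sqrt{\frac{2315941}{625}} = 4 \frac{\sqrt{2315941}}{25} = \frac{4 \sqrt{2315941}}{25}$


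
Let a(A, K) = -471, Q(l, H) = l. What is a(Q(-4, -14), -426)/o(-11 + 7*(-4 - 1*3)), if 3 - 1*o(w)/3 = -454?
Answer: -157/457 ≈ -0.34354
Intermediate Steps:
o(w) = 1371 (o(w) = 9 - 3*(-454) = 9 + 1362 = 1371)
a(Q(-4, -14), -426)/o(-11 + 7*(-4 - 1*3)) = -471/1371 = -471*1/1371 = -157/457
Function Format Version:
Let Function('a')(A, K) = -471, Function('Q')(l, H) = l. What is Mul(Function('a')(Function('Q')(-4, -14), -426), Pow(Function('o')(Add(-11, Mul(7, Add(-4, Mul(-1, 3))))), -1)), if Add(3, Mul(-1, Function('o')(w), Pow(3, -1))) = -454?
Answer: Rational(-157, 457) ≈ -0.34354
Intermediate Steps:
Function('o')(w) = 1371 (Function('o')(w) = Add(9, Mul(-3, -454)) = Add(9, 1362) = 1371)
Mul(Function('a')(Function('Q')(-4, -14), -426), Pow(Function('o')(Add(-11, Mul(7, Add(-4, Mul(-1, 3))))), -1)) = Mul(-471, Pow(1371, -1)) = Mul(-471, Rational(1, 1371)) = Rational(-157, 457)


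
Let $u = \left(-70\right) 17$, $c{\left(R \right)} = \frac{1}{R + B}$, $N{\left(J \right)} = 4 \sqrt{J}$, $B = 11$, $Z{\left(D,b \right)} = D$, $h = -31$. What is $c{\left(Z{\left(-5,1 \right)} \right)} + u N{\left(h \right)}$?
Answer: $\frac{1}{6} - 4760 i \sqrt{31} \approx 0.16667 - 26503.0 i$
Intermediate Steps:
$c{\left(R \right)} = \frac{1}{11 + R}$ ($c{\left(R \right)} = \frac{1}{R + 11} = \frac{1}{11 + R}$)
$u = -1190$
$c{\left(Z{\left(-5,1 \right)} \right)} + u N{\left(h \right)} = \frac{1}{11 - 5} - 1190 \cdot 4 \sqrt{-31} = \frac{1}{6} - 1190 \cdot 4 i \sqrt{31} = \frac{1}{6} - 4760 i \sqrt{31}$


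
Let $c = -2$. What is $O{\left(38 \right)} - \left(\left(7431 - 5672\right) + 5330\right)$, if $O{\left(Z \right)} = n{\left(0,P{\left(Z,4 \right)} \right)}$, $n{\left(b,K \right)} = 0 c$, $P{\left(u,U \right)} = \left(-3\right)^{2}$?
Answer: $-7089$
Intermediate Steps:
$P{\left(u,U \right)} = 9$
$n{\left(b,K \right)} = 0$ ($n{\left(b,K \right)} = 0 \left(-2\right) = 0$)
$O{\left(Z \right)} = 0$
$O{\left(38 \right)} - \left(\left(7431 - 5672\right) + 5330\right) = 0 - \left(\left(7431 - 5672\right) + 5330\right) = 0 - \left(1759 + 5330\right) = 0 - 7089 = -7089$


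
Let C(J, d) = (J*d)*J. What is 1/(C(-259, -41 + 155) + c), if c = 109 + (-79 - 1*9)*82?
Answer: 1/7640127 ≈ 1.3089e-7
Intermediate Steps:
c = -7107 (c = 109 + (-79 - 9)*82 = 109 - 88*82 = 109 - 7216 = -7107)
C(J, d) = d*J²
1/(C(-259, -41 + 155) + c) = 1/((-41 + 155)*(-259)² - 7107) = 1/(114*67081 - 7107) = 1/(7647234 - 7107) = 1/7640127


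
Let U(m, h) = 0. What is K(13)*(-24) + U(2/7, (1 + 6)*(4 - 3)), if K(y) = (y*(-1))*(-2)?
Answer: -624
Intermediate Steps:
K(y) = 2*y (K(y) = -y*(-2) = 2*y)
K(13)*(-24) + U(2/7, (1 + 6)*(4 - 3)) = (2*13)*(-24) + 0 = 26*(-24) + 0 = -624 + 0 = -624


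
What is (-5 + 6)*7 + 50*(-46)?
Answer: -2293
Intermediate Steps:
(-5 + 6)*7 + 50*(-46) = 1*7 - 2300 = 7 - 2300 = -2293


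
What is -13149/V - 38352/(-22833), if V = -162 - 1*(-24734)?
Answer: 214051409/187017492 ≈ 1.1446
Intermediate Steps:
V = 24572 (V = -162 + 24734 = 24572)
-13149/V - 38352/(-22833) = -13149/24572 - 38352/(-22833) = -13149*1/24572 - 38352*(-1/22833) = -13149/24572 + 12784/7611 = 214051409/187017492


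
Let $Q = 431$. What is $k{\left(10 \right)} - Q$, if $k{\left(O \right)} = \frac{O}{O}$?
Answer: $-430$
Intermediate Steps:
$k{\left(O \right)} = 1$
$k{\left(10 \right)} - Q = 1 - 431 = -430$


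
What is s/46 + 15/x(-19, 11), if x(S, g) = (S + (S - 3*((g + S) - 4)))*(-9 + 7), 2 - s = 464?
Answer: -579/92 ≈ -6.2935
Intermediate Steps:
s = -462 (s = 2 - 1*464 = 2 - 464 = -462)
x(S, g) = -24 + 2*S + 6*g (x(S, g) = (S + (S - 3*((S + g) - 4)))*(-2) = (S + (S - 3*(-4 + S + g)))*(-2) = (S + (S + (12 - 3*S - 3*g)))*(-2) = (S + (12 - 3*g - 2*S))*(-2) = (12 - S - 3*g)*(-2) = -24 + 2*S + 6*g)
s/46 + 15/x(-19, 11) = -462/46 + 15/(-24 + 2*(-19) + 6*11) = -462*1/46 + 15/(-24 - 38 + 66) = -231/23 + 15/4 = -579/92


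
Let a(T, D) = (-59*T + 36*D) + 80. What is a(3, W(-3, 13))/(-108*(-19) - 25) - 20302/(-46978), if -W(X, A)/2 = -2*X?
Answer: 8150396/47612203 ≈ 0.17118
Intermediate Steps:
W(X, A) = 4*X (W(X, A) = -(-4)*X = 4*X)
a(T, D) = 80 - 59*T + 36*D
a(3, W(-3, 13))/(-108*(-19) - 25) - 20302/(-46978) = (80 - 59*3 + 36*(4*(-3)))/(-108*(-19) - 25) - 20302/(-46978) = (80 - 177 + 36*(-12))/(2052 - 25) - 20302*(-1/46978) = (80 - 177 - 432)/2027 + 10151/23489 = -529*1/2027 + 10151/23489 = -529/2027 + 10151/23489 = 8150396/47612203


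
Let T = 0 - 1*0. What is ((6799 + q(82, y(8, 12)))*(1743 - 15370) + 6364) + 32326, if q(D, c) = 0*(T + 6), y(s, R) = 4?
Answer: -92611283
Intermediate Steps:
T = 0 (T = 0 + 0 = 0)
q(D, c) = 0 (q(D, c) = 0*(0 + 6) = 0*6 = 0)
((6799 + q(82, y(8, 12)))*(1743 - 15370) + 6364) + 32326 = ((6799 + 0)*(1743 - 15370) + 6364) + 32326 = (6799*(-13627) + 6364) + 32326 = (-92649973 + 6364) + 32326 = -92643609 + 32326 = -92611283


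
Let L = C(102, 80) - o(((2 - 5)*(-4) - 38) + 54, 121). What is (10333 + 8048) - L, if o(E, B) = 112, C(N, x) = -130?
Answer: 18623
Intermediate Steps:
L = -242 (L = -130 - 1*112 = -130 - 112 = -242)
(10333 + 8048) - L = (10333 + 8048) - 1*(-242) = 18381 + 242 = 18623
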